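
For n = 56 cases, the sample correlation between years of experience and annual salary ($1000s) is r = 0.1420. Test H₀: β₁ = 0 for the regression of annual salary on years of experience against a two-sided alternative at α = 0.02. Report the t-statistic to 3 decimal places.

t = r·√(n − 2)/√(1 − r²) = 0.1420·√54/√0.979836 = 1.054.
df = n − 2 = 54.
Two-sided p ≈ 0.2965, which is ≥ 0.02, so fail to reject H₀.
The data do not give significant evidence of a linear association between years of experience and annual salary.

t = 1.054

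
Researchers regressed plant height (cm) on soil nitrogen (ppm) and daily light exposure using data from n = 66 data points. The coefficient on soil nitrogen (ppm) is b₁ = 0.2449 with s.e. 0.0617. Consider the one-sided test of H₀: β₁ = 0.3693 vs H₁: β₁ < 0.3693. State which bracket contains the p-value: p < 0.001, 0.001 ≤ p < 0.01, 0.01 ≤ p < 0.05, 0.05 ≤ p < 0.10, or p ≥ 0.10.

0.01 ≤ p < 0.05

t = (0.2449 − 0.3693) / 0.0617 = -2.016.
df = n − k − 1 = 66 − 2 − 1 = 63.
One-sided p = P(T_{63} < t) ≈ 0.0240.
So 0.01 ≤ p < 0.05.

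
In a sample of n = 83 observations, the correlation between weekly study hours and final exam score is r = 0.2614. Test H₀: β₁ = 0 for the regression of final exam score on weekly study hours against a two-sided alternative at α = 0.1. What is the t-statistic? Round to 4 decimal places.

t = 2.4373

t = r·√(n − 2)/√(1 − r²) = 0.2614·√81/√0.93167 = 2.4373.
df = n − 2 = 81.
Two-sided p ≈ 0.0170, which is < 0.1, so reject H₀.
There is evidence of a linear association between weekly study hours and final exam score.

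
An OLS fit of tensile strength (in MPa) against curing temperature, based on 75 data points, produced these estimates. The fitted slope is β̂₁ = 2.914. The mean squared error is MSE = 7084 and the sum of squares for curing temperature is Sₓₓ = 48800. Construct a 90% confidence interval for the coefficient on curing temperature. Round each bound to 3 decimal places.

SE(β̂₁) = √(MSE/Sₓₓ) = √(7084/48800) = 0.381004.
df = n − 2 = 73.
t* = t_{0.05, 73} = 1.665996.
Margin = t* × SE = 1.665996 × 0.381004 = 0.63475.
CI: 2.914 ± 0.63475 → (2.279, 3.549).
With 90% confidence, each one-unit increase in curing temperature is associated with a change of between 2.279 and 3.549 MPa in tensile strength.

(2.279, 3.549)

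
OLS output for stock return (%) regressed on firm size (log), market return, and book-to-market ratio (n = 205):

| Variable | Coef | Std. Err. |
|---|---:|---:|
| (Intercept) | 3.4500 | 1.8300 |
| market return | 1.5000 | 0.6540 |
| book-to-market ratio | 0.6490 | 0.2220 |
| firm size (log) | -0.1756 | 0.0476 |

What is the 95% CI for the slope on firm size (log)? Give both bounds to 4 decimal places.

Read off: b = -0.1756, SE = 0.0476 for firm size (log).
df = n − k − 1 = 205 − 3 − 1 = 201.
t* = t_{0.025, 201} = 1.971837.
Margin = t* × SE = 1.971837 × 0.0476 = 0.093859.
CI: -0.1756 ± 0.093859 → (-0.2695, -0.0817).

(-0.2695, -0.0817)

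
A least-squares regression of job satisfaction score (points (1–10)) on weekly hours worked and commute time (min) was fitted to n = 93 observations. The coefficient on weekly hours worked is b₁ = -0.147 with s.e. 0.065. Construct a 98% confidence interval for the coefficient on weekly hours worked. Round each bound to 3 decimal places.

(-0.301, 0.007)

df = n − k − 1 = 93 − 2 − 1 = 90.
t* = t_{0.01, 90} = 2.368497.
Margin = t* × SE = 2.368497 × 0.065 = 0.15395.
CI: -0.147 ± 0.15395 → (-0.301, 0.007).
With 98% confidence, each one-unit increase in weekly hours worked is associated with a change of between -0.301 and 0.007 points (1–10) in job satisfaction score, holding the other predictors fixed.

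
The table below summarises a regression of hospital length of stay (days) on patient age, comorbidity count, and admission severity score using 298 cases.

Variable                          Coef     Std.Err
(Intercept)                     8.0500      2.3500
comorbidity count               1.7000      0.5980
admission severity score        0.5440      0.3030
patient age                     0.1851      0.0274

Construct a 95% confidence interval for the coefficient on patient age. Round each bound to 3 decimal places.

Read off: b = 0.1851, SE = 0.0274 for patient age.
df = n − k − 1 = 298 − 3 − 1 = 294.
t* = t_{0.025, 294} = 1.968066.
Margin = t* × SE = 1.968066 × 0.0274 = 0.05392.
CI: 0.1851 ± 0.05392 → (0.131, 0.239).

(0.131, 0.239)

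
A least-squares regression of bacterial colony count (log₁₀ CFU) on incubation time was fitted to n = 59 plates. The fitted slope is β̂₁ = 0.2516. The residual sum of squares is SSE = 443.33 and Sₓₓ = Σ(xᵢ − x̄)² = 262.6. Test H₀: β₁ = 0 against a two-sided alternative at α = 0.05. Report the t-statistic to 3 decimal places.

MSE = SSE/(n − 2) = 443.33/57 = 7.77772.
SE(β̂₁) = √(MSE/Sₓₓ) = √(7.77772/262.6) = 0.172099.
t = 0.2516 / 0.172099 = 1.462.
df = n − 2 = 57.
Two-sided p ≈ 0.1492, which is ≥ 0.05, so fail to reject H₀.
The data do not give significant evidence of an association between incubation time and bacterial colony count.

t = 1.462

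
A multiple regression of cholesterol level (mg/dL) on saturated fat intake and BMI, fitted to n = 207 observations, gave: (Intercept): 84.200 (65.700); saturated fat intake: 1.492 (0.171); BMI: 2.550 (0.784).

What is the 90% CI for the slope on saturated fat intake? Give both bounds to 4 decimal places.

(1.2094, 1.7746)

Read off: b = 1.492, SE = 0.171 for saturated fat intake.
df = n − k − 1 = 207 − 2 − 1 = 204.
t* = t_{0.05, 204} = 1.652357.
Margin = t* × SE = 1.652357 × 0.171 = 0.282553.
CI: 1.492 ± 0.282553 → (1.2094, 1.7746).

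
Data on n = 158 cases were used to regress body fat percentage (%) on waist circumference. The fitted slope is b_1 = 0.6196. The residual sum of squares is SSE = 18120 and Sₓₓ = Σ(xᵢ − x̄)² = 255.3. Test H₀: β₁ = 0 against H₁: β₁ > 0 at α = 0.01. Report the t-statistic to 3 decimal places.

t = 0.919

MSE = SSE/(n − 2) = 18120/156 = 116.154.
SE(b_1) = √(MSE/Sₓₓ) = √(116.154/255.3) = 0.674515.
t = 0.6196 / 0.674515 = 0.919.
df = n − 2 = 156.
One-sided p ≈ 0.1799, which is ≥ 0.01, so fail to reject H₀.
The data do not give significant evidence that the true slope on waist circumference is positive.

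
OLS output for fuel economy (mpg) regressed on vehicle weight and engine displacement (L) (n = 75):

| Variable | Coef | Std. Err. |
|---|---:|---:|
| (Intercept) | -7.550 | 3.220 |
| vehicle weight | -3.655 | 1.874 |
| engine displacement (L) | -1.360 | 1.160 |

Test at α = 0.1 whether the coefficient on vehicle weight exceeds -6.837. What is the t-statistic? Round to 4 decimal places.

Read off: b = -3.655, SE = 1.874 for vehicle weight.
H₀: β₁ = -6.837 vs H₁: β₁ > -6.837.
t = (-3.655 − (-6.837)) / 1.874 = 1.6980.
df = n − k − 1 = 75 − 2 − 1 = 72.
One-sided p ≈ 0.0469, which is < 0.1, so reject H₀.
There is evidence that the true slope on vehicle weight exceeds -6.837 mpg per unit, holding the other predictors fixed.

t = 1.6980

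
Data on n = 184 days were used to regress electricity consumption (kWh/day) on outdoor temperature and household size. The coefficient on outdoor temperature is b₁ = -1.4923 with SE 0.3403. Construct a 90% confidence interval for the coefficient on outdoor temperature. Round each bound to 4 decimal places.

df = n − k − 1 = 184 − 2 − 1 = 181.
t* = t_{0.05, 181} = 1.653316.
Margin = t* × SE = 1.653316 × 0.3403 = 0.562623.
CI: -1.4923 ± 0.562623 → (-2.0549, -0.9297).
With 90% confidence, each one-unit increase in outdoor temperature is associated with a change of between -2.0549 and -0.9297 kWh/day in electricity consumption, holding the other predictors fixed.

(-2.0549, -0.9297)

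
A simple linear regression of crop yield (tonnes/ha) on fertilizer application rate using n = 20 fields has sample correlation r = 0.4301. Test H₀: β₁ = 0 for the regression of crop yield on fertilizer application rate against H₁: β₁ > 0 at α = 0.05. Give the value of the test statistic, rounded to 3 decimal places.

t = r·√(n − 2)/√(1 − r²) = 0.4301·√18/√0.815014 = 2.021.
df = n − 2 = 18.
One-sided p ≈ 0.0292, which is < 0.05, so reject H₀.
There is evidence of a linear association between fertilizer application rate and crop yield.

t = 2.021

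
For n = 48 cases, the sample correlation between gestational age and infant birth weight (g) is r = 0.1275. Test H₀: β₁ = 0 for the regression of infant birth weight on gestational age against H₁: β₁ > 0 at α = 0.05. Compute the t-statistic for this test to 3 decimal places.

t = 0.872

t = r·√(n − 2)/√(1 − r²) = 0.1275·√46/√0.983744 = 0.872.
df = n − 2 = 46.
One-sided p ≈ 0.1939, which is ≥ 0.05, so fail to reject H₀.
The data do not give significant evidence of a linear association between gestational age and infant birth weight.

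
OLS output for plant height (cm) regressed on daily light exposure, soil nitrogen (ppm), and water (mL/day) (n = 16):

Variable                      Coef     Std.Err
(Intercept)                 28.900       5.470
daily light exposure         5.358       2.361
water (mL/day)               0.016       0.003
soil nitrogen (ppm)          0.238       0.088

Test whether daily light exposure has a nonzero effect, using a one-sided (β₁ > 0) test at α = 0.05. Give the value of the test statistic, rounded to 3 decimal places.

Read off: b = 5.358, SE = 2.361 for daily light exposure.
H₀: β₁ = 0 vs H₁: β₁ > 0.
t = 5.358 / 2.361 = 2.269.
df = n − k − 1 = 16 − 3 − 1 = 12.
One-sided p ≈ 0.0212, which is < 0.05, so reject H₀.
There is evidence that the true slope on daily light exposure is positive, holding the other predictors fixed.

t = 2.269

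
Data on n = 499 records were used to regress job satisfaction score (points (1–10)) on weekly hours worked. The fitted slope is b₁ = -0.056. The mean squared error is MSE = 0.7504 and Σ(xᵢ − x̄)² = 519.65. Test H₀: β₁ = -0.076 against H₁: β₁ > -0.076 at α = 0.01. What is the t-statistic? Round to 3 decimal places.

t = 0.526

SE(b₁) = √(MSE/Sₓₓ) = √(0.7504/519.65) = 0.0380006.
t = (-0.056 − (-0.076)) / 0.0380006 = 0.526.
df = n − 2 = 497.
One-sided p ≈ 0.2995, which is ≥ 0.01, so fail to reject H₀.
The data do not give significant evidence that the true slope on weekly hours worked exceeds -0.076 points (1–10) per unit.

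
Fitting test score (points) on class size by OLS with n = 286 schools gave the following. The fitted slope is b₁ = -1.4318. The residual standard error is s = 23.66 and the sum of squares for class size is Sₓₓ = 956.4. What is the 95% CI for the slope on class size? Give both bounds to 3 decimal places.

SE(b₁) = s/√Sₓₓ = 23.66/√956.4 = 0.765059.
df = n − 2 = 284.
t* = t_{0.025, 284} = 1.968352.
Margin = t* × SE = 1.968352 × 0.765059 = 1.50591.
CI: -1.4318 ± 1.50591 → (-2.938, 0.074).
With 95% confidence, each one-unit increase in class size is associated with a change of between -2.938 and 0.074 points in test score.

(-2.938, 0.074)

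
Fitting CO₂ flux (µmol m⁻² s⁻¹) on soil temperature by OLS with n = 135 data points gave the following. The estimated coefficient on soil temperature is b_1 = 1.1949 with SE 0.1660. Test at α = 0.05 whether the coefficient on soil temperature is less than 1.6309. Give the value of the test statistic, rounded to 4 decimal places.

H₀: β₁ = 1.6309 vs H₁: β₁ < 1.6309.
t = (b_1 − β₁⁰)/SE = (1.1949 − 1.6309) / 0.1660 = -2.6265.
df = n − 2 = 135 − 2 = 133.
One-sided p ≈ 0.0048, which is < 0.05, so reject H₀.
There is evidence that the true slope on soil temperature is below 1.6309 µmol m⁻² s⁻¹ per unit.

t = -2.6265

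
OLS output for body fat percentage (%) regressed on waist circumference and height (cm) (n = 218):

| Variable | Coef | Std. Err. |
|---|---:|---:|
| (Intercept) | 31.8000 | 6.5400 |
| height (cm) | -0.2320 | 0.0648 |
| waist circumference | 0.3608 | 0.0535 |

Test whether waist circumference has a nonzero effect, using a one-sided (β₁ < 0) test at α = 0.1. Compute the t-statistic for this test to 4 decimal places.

Read off: b = 0.3608, SE = 0.0535 for waist circumference.
H₀: β₁ = 0 vs H₁: β₁ < 0.
t = 0.3608 / 0.0535 = 6.7439.
df = n − k − 1 = 218 − 2 − 1 = 215.
One-sided p ≈ 1.0000, which is ≥ 0.1, so fail to reject H₀.
The data do not give significant evidence that the true slope on waist circumference is negative, holding the other predictors fixed.

t = 6.7439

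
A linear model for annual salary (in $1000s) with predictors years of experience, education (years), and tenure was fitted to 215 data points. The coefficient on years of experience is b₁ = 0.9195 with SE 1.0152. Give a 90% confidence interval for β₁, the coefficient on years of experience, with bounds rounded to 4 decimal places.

df = n − k − 1 = 215 − 3 − 1 = 211.
t* = t_{0.05, 211} = 1.652107.
Margin = t* × SE = 1.652107 × 1.0152 = 1.677219.
CI: 0.9195 ± 1.677219 → (-0.7577, 2.5967).
With 90% confidence, each one-unit increase in years of experience is associated with a change of between -0.7577 and 2.5967 $1000s in annual salary, holding the other predictors fixed.

(-0.7577, 2.5967)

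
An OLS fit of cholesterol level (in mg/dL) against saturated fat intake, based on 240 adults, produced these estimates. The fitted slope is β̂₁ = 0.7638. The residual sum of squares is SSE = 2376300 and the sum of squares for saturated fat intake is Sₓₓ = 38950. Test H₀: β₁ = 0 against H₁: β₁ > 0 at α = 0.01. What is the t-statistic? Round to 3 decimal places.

t = 1.509

MSE = SSE/(n − 2) = 2376300/238 = 9984.45.
SE(β̂₁) = √(MSE/Sₓₓ) = √(9984.45/38950) = 0.506301.
t = 0.7638 / 0.506301 = 1.509.
df = n − 2 = 238.
One-sided p ≈ 0.0664, which is ≥ 0.01, so fail to reject H₀.
The data do not give significant evidence that the true slope on saturated fat intake is positive.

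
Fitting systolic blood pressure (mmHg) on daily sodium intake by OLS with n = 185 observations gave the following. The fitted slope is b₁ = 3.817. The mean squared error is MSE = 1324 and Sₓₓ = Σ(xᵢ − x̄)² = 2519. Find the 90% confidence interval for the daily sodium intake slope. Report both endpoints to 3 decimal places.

(2.618, 5.016)

SE(b₁) = √(MSE/Sₓₓ) = √(1324/2519) = 0.724986.
df = n − 2 = 183.
t* = t_{0.05, 183} = 1.653223.
Margin = t* × SE = 1.653223 × 0.724986 = 1.19856.
CI: 3.817 ± 1.19856 → (2.618, 5.016).
With 90% confidence, each one-unit increase in daily sodium intake is associated with a change of between 2.618 and 5.016 mmHg in systolic blood pressure.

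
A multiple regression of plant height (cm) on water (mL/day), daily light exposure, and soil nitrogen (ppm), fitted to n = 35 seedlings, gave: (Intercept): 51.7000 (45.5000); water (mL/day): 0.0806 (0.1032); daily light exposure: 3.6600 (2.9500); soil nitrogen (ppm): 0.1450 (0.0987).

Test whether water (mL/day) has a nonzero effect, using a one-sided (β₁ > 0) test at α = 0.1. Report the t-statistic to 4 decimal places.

t = 0.7810

Read off: b = 0.0806, SE = 0.1032 for water (mL/day).
H₀: β₁ = 0 vs H₁: β₁ > 0.
t = 0.0806 / 0.1032 = 0.7810.
df = n − k − 1 = 35 − 3 − 1 = 31.
One-sided p ≈ 0.2204, which is ≥ 0.1, so fail to reject H₀.
The data do not give significant evidence that the true slope on water (mL/day) is positive, holding the other predictors fixed.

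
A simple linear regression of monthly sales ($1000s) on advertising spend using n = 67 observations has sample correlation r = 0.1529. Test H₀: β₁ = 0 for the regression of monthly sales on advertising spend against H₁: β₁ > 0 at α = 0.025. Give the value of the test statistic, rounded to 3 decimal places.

t = 1.247

t = r·√(n − 2)/√(1 − r²) = 0.1529·√65/√0.976622 = 1.247.
df = n − 2 = 65.
One-sided p ≈ 0.1084, which is ≥ 0.025, so fail to reject H₀.
The data do not give significant evidence of a linear association between advertising spend and monthly sales.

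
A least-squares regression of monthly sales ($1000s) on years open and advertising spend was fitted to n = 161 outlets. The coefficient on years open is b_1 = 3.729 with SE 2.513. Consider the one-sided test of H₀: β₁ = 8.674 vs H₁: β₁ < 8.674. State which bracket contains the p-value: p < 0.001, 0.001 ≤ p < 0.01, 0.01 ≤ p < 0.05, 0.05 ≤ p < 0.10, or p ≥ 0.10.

0.01 ≤ p < 0.05

t = (3.729 − 8.674) / 2.513 = -1.968.
df = n − k − 1 = 161 − 2 − 1 = 158.
One-sided p = P(T_{158} < t) ≈ 0.0254.
So 0.01 ≤ p < 0.05.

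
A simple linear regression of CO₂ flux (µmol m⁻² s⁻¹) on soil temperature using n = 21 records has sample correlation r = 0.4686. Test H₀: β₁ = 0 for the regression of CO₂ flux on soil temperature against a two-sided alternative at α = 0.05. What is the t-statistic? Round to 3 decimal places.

t = 2.312

t = r·√(n − 2)/√(1 − r²) = 0.4686·√19/√0.780414 = 2.312.
df = n − 2 = 19.
Two-sided p ≈ 0.0321, which is < 0.05, so reject H₀.
There is evidence of a linear association between soil temperature and CO₂ flux.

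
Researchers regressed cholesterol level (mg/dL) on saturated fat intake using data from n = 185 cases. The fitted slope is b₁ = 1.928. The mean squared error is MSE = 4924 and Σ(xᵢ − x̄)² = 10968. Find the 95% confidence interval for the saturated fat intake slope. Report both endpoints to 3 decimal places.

(0.606, 3.250)

SE(b₁) = √(MSE/Sₓₓ) = √(4924/10968) = 0.670032.
df = n − 2 = 183.
t* = t_{0.025, 183} = 1.973012.
Margin = t* × SE = 1.973012 × 0.670032 = 1.32198.
CI: 1.928 ± 1.32198 → (0.606, 3.250).
With 95% confidence, each one-unit increase in saturated fat intake is associated with a change of between 0.606 and 3.250 mg/dL in cholesterol level.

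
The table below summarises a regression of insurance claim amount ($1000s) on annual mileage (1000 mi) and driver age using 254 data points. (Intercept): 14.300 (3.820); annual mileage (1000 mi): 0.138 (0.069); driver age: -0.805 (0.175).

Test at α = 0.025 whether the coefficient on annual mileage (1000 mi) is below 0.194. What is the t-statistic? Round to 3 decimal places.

t = -0.812

Read off: b = 0.138, SE = 0.069 for annual mileage (1000 mi).
H₀: β₁ = 0.194 vs H₁: β₁ < 0.194.
t = (0.138 − 0.194) / 0.069 = -0.812.
df = n − k − 1 = 254 − 2 − 1 = 251.
One-sided p ≈ 0.2089, which is ≥ 0.025, so fail to reject H₀.
The data do not give significant evidence that the true slope on annual mileage (1000 mi) is below 0.194 $1000s per unit, holding the other predictors fixed.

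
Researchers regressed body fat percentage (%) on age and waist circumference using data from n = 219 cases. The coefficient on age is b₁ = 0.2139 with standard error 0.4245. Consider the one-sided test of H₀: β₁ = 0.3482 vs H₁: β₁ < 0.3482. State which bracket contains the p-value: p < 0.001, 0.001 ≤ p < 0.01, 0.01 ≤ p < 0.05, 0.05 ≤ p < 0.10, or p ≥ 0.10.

t = (0.2139 − 0.3482) / 0.4245 = -0.316.
df = n − k − 1 = 219 − 2 − 1 = 216.
One-sided p = P(T_{216} < t) ≈ 0.3760.
So p ≥ 0.10.

p ≥ 0.10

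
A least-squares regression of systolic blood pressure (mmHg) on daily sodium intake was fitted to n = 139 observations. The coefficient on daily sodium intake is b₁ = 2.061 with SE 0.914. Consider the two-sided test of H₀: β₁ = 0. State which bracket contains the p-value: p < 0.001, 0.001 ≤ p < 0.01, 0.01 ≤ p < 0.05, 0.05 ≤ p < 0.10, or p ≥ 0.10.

0.01 ≤ p < 0.05

t = 2.061 / 0.914 = 2.255.
df = n − 2 = 139 − 2 = 137.
Two-sided p = 2·P(T_{137} > |t|) ≈ 0.0257.
So 0.01 ≤ p < 0.05.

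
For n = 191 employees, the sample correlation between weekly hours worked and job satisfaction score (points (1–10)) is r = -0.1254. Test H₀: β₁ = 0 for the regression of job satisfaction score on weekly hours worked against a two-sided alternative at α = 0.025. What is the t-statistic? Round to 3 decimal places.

t = r·√(n − 2)/√(1 − r²) = -0.1254·√189/√0.984275 = -1.738.
df = n − 2 = 189.
Two-sided p ≈ 0.0839, which is ≥ 0.025, so fail to reject H₀.
The data do not give significant evidence of a linear association between weekly hours worked and job satisfaction score.

t = -1.738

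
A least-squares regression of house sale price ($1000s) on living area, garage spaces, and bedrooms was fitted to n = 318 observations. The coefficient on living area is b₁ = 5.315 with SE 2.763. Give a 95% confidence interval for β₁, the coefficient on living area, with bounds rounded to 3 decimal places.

df = n − k − 1 = 318 − 3 − 1 = 314.
t* = t_{0.025, 314} = 1.967548.
Margin = t* × SE = 1.967548 × 2.763 = 5.43633.
CI: 5.315 ± 5.43633 → (-0.121, 10.751).
With 95% confidence, each one-unit increase in living area is associated with a change of between -0.121 and 10.751 $1000s in house sale price, holding the other predictors fixed.

(-0.121, 10.751)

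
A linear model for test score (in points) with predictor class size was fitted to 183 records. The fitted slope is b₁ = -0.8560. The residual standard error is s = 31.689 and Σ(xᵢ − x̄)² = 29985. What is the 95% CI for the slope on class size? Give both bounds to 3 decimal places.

(-1.217, -0.495)

SE(b₁) = s/√Sₓₓ = 31.689/√29985 = 0.183002.
df = n − 2 = 181.
t* = t_{0.025, 181} = 1.973157.
Margin = t* × SE = 1.973157 × 0.183002 = 0.36109.
CI: -0.8560 ± 0.36109 → (-1.217, -0.495).
With 95% confidence, each one-unit increase in class size is associated with a change of between -1.217 and -0.495 points in test score.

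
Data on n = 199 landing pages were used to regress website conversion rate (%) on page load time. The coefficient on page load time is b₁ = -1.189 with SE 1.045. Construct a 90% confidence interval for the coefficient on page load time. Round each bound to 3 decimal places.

df = n − 2 = 199 − 2 = 197.
t* = t_{0.05, 197} = 1.652625.
Margin = t* × SE = 1.652625 × 1.045 = 1.72699.
CI: -1.189 ± 1.72699 → (-2.916, 0.538).
With 90% confidence, each one-unit increase in page load time is associated with a change of between -2.916 and 0.538 % in website conversion rate.

(-2.916, 0.538)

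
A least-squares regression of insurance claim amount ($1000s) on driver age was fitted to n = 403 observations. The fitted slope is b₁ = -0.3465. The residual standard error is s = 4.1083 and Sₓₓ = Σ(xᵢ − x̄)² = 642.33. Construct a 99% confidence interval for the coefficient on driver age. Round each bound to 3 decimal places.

SE(b₁) = s/√Sₓₓ = 4.1083/√642.33 = 0.1621.
df = n − 2 = 401.
t* = t_{0.005, 401} = 2.588145.
Margin = t* × SE = 2.588145 × 0.1621 = 0.41954.
CI: -0.3465 ± 0.41954 → (-0.766, 0.073).
With 99% confidence, each one-unit increase in driver age is associated with a change of between -0.766 and 0.073 $1000s in insurance claim amount.

(-0.766, 0.073)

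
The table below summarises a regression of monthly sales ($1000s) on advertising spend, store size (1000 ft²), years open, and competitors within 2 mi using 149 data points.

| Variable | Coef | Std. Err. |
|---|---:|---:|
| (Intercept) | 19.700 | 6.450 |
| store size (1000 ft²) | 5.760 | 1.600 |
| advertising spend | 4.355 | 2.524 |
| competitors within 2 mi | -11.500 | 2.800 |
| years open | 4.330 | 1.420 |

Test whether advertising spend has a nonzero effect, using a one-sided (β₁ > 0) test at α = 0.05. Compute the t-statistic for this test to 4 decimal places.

t = 1.7254

Read off: b = 4.355, SE = 2.524 for advertising spend.
H₀: β₁ = 0 vs H₁: β₁ > 0.
t = 4.355 / 2.524 = 1.7254.
df = n − k − 1 = 149 − 4 − 1 = 144.
One-sided p ≈ 0.0433, which is < 0.05, so reject H₀.
There is evidence that the true slope on advertising spend is positive, holding the other predictors fixed.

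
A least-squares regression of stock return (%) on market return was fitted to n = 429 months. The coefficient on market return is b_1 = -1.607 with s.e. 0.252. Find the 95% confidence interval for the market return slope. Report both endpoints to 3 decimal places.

(-2.102, -1.112)

df = n − 2 = 429 − 2 = 427.
t* = t_{0.025, 427} = 1.965535.
Margin = t* × SE = 1.965535 × 0.252 = 0.49531.
CI: -1.607 ± 0.49531 → (-2.102, -1.112).
With 95% confidence, each one-unit increase in market return is associated with a change of between -2.102 and -1.112 % in stock return.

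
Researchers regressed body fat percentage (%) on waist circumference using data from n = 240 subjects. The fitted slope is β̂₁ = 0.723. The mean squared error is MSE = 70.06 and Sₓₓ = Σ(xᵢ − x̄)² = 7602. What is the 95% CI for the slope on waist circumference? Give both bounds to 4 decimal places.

SE(β̂₁) = √(MSE/Sₓₓ) = √(70.06/7602) = 0.096.
df = n − 2 = 238.
t* = t_{0.025, 238} = 1.969982.
Margin = t* × SE = 1.969982 × 0.096 = 0.189118.
CI: 0.723 ± 0.189118 → (0.5339, 0.9121).
With 95% confidence, each one-unit increase in waist circumference is associated with a change of between 0.5339 and 0.9121 % in body fat percentage.

(0.5339, 0.9121)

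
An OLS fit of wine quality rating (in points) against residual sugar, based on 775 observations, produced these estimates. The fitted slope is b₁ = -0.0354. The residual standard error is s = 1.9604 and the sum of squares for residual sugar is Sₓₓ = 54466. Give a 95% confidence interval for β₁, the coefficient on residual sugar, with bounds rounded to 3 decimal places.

(-0.052, -0.019)

SE(b₁) = s/√Sₓₓ = 1.9604/√54466 = 0.00840005.
df = n − 2 = 773.
t* = t_{0.025, 773} = 1.963038.
Margin = t* × SE = 1.963038 × 0.00840005 = 0.01649.
CI: -0.0354 ± 0.01649 → (-0.052, -0.019).
With 95% confidence, each one-unit increase in residual sugar is associated with a change of between -0.052 and -0.019 points in wine quality rating.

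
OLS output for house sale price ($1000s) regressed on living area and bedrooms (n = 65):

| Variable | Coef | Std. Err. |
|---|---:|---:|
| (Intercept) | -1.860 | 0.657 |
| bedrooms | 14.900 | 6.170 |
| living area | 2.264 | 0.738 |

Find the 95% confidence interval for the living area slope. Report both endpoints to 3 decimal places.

Read off: b = 2.264, SE = 0.738 for living area.
df = n − k − 1 = 65 − 2 − 1 = 62.
t* = t_{0.025, 62} = 1.998972.
Margin = t* × SE = 1.998972 × 0.738 = 1.47524.
CI: 2.264 ± 1.47524 → (0.789, 3.739).

(0.789, 3.739)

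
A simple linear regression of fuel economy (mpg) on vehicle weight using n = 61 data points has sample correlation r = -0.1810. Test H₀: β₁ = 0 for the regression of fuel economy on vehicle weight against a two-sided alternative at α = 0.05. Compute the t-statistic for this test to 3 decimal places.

t = r·√(n − 2)/√(1 − r²) = -0.1810·√59/√0.967239 = -1.414.
df = n − 2 = 59.
Two-sided p ≈ 0.1627, which is ≥ 0.05, so fail to reject H₀.
The data do not give significant evidence of a linear association between vehicle weight and fuel economy.

t = -1.414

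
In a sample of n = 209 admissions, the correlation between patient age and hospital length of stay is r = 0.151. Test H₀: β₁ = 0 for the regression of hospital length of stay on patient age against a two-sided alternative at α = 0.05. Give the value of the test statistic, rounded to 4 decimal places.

t = r·√(n − 2)/√(1 − r²) = 0.151·√207/√0.977199 = 2.1977.
df = n − 2 = 207.
Two-sided p ≈ 0.0291, which is < 0.05, so reject H₀.
There is evidence of a linear association between patient age and hospital length of stay.

t = 2.1977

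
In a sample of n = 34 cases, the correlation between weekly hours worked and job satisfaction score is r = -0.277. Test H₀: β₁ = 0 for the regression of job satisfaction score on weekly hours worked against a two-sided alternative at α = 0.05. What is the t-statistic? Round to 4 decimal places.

t = r·√(n − 2)/√(1 − r²) = -0.277·√32/√0.923271 = -1.6308.
df = n − 2 = 32.
Two-sided p ≈ 0.1127, which is ≥ 0.05, so fail to reject H₀.
The data do not give significant evidence of a linear association between weekly hours worked and job satisfaction score.

t = -1.6308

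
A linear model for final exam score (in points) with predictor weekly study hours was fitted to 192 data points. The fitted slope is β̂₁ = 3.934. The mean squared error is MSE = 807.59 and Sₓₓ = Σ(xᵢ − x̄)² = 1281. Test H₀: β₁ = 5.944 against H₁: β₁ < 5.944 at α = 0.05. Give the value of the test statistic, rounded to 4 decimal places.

SE(β̂₁) = √(MSE/Sₓₓ) = √(807.59/1281) = 0.794001.
t = (3.934 − 5.944) / 0.794001 = -2.5315.
df = n − 2 = 190.
One-sided p ≈ 0.0061, which is < 0.05, so reject H₀.
There is evidence that the true slope on weekly study hours is below 5.944 points per unit.

t = -2.5315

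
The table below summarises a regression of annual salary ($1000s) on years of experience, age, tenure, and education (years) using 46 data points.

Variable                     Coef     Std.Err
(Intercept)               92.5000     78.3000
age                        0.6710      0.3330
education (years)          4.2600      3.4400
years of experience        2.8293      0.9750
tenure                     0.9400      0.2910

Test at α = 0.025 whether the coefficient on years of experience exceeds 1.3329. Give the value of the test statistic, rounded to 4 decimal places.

t = 1.5348

Read off: b = 2.8293, SE = 0.9750 for years of experience.
H₀: β₁ = 1.3329 vs H₁: β₁ > 1.3329.
t = (2.8293 − 1.3329) / 0.9750 = 1.5348.
df = n − k − 1 = 46 − 4 − 1 = 41.
One-sided p ≈ 0.0663, which is ≥ 0.025, so fail to reject H₀.
The data do not give significant evidence that the true slope on years of experience exceeds 1.3329 $1000s per unit, holding the other predictors fixed.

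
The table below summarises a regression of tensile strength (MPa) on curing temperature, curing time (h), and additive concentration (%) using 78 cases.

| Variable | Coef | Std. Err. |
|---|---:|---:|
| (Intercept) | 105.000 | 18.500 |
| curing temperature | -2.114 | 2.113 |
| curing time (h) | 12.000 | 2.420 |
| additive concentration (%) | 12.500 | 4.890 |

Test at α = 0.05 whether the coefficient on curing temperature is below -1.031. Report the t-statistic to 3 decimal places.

t = -0.513

Read off: b = -2.114, SE = 2.113 for curing temperature.
H₀: β₁ = -1.031 vs H₁: β₁ < -1.031.
t = (-2.114 − (-1.031)) / 2.113 = -0.513.
df = n − k − 1 = 78 − 3 − 1 = 74.
One-sided p ≈ 0.3049, which is ≥ 0.05, so fail to reject H₀.
The data do not give significant evidence that the true slope on curing temperature is below -1.031 MPa per unit, holding the other predictors fixed.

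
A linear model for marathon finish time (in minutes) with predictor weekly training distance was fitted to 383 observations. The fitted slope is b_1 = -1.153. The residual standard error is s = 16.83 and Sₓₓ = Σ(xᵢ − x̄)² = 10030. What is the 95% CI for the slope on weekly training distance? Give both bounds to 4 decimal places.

(-1.4834, -0.8226)

SE(b_1) = s/√Sₓₓ = 16.83/√10030 = 0.168048.
df = n − 2 = 381.
t* = t_{0.025, 381} = 1.96621.
Margin = t* × SE = 1.96621 × 0.168048 = 0.330418.
CI: -1.153 ± 0.330418 → (-1.4834, -0.8226).
With 95% confidence, each one-unit increase in weekly training distance is associated with a change of between -1.4834 and -0.8226 minutes in marathon finish time.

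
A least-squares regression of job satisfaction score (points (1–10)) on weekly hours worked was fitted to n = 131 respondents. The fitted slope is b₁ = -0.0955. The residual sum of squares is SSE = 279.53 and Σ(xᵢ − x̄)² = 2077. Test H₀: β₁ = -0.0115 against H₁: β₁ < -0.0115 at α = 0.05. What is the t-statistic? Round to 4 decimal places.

MSE = SSE/(n − 2) = 279.53/129 = 2.1669.
SE(b₁) = √(MSE/Sₓₓ) = √(2.1669/2077) = 0.0322999.
t = (-0.0955 − (-0.0115)) / 0.0322999 = -2.6006.
df = n − 2 = 129.
One-sided p ≈ 0.0052, which is < 0.05, so reject H₀.
There is evidence that the true slope on weekly hours worked is below -0.0115 points (1–10) per unit.

t = -2.6006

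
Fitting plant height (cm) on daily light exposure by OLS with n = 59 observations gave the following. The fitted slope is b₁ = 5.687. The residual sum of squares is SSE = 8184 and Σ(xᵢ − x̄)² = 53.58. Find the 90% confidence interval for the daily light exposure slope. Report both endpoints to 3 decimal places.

MSE = SSE/(n − 2) = 8184/57 = 143.579.
SE(b₁) = √(MSE/Sₓₓ) = √(143.579/53.58) = 1.63698.
df = n − 2 = 57.
t* = t_{0.05, 57} = 1.672029.
Margin = t* × SE = 1.672029 × 1.63698 = 2.73708.
CI: 5.687 ± 2.73708 → (2.950, 8.424).
With 90% confidence, each one-unit increase in daily light exposure is associated with a change of between 2.950 and 8.424 cm in plant height.

(2.950, 8.424)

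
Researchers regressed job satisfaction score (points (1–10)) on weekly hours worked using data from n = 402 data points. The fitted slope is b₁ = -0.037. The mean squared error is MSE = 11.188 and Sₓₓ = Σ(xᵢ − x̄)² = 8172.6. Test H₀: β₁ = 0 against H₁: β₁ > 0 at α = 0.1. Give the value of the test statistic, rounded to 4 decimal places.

SE(b₁) = √(MSE/Sₓₓ) = √(11.188/8172.6) = 0.0369995.
t = -0.037 / 0.0369995 = -1.0000.
df = n − 2 = 400.
One-sided p ≈ 0.8410, which is ≥ 0.1, so fail to reject H₀.
The data do not give significant evidence that the true slope on weekly hours worked is positive.

t = -1.0000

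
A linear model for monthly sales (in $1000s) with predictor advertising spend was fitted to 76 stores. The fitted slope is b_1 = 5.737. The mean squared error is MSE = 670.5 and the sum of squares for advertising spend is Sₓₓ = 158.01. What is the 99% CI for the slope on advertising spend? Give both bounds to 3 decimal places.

(0.291, 11.183)

SE(b_1) = √(MSE/Sₓₓ) = √(670.5/158.01) = 2.05995.
df = n − 2 = 74.
t* = t_{0.005, 74} = 2.643913.
Margin = t* × SE = 2.643913 × 2.05995 = 5.44633.
CI: 5.737 ± 5.44633 → (0.291, 11.183).
With 99% confidence, each one-unit increase in advertising spend is associated with a change of between 0.291 and 11.183 $1000s in monthly sales.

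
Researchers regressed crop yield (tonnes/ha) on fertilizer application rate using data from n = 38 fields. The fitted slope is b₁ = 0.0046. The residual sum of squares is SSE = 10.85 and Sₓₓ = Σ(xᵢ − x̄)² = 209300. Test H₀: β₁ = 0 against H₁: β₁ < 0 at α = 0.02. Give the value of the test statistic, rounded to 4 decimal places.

t = 3.8334

MSE = SSE/(n − 2) = 10.85/36 = 0.301389.
SE(b₁) = √(MSE/Sₓₓ) = √(0.301389/209300) = 0.00119999.
t = 0.0046 / 0.00119999 = 3.8334.
df = n − 2 = 36.
One-sided p ≈ 0.9998, which is ≥ 0.02, so fail to reject H₀.
The data do not give significant evidence that the true slope on fertilizer application rate is negative.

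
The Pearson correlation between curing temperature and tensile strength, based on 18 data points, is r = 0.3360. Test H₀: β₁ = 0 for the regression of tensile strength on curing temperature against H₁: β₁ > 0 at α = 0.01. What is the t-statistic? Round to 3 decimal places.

t = 1.427

t = r·√(n − 2)/√(1 − r²) = 0.3360·√16/√0.887104 = 1.427.
df = n − 2 = 16.
One-sided p ≈ 0.0864, which is ≥ 0.01, so fail to reject H₀.
The data do not give significant evidence of a linear association between curing temperature and tensile strength.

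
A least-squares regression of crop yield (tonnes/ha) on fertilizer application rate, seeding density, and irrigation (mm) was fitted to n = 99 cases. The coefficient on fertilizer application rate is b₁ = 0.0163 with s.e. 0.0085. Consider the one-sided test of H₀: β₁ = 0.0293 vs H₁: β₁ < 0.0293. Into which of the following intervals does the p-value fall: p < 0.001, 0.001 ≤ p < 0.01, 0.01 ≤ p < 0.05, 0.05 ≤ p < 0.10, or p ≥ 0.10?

0.05 ≤ p < 0.10

t = (0.0163 − 0.0293) / 0.0085 = -1.529.
df = n − k − 1 = 99 − 3 − 1 = 95.
One-sided p = P(T_{95} < t) ≈ 0.0647.
So 0.05 ≤ p < 0.10.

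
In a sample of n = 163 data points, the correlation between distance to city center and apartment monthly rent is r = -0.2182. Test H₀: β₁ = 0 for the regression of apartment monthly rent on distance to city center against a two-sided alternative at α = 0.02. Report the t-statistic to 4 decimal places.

t = -2.8370

t = r·√(n − 2)/√(1 − r²) = -0.2182·√161/√0.952389 = -2.8370.
df = n − 2 = 161.
Two-sided p ≈ 0.0051, which is < 0.02, so reject H₀.
There is evidence of a linear association between distance to city center and apartment monthly rent.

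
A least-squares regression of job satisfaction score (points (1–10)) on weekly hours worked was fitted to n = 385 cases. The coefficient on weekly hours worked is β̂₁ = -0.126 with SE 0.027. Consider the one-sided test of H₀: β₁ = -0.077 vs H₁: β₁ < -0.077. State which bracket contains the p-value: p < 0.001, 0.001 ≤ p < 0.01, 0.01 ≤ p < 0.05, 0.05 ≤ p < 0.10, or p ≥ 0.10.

t = (-0.126 − (-0.077)) / 0.027 = -1.815.
df = n − 2 = 385 − 2 = 383.
One-sided p = P(T_{383} < t) ≈ 0.0352.
So 0.01 ≤ p < 0.05.

0.01 ≤ p < 0.05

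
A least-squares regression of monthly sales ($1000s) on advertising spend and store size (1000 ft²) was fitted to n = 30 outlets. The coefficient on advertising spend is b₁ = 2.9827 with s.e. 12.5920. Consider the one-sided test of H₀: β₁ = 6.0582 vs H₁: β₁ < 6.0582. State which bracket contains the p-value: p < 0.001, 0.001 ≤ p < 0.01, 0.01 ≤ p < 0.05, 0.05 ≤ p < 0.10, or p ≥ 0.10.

p ≥ 0.10

t = (2.9827 − 6.0582) / 12.5920 = -0.244.
df = n − k − 1 = 30 − 2 − 1 = 27.
One-sided p = P(T_{27} < t) ≈ 0.4044.
So p ≥ 0.10.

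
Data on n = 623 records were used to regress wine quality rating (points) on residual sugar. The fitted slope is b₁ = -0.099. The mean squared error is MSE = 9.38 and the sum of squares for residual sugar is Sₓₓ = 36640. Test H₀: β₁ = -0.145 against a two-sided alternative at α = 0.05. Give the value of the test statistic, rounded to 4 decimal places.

t = 2.8750

SE(b₁) = √(MSE/Sₓₓ) = √(9.38/36640) = 0.0160001.
t = (-0.099 − (-0.145)) / 0.0160001 = 2.8750.
df = n − 2 = 621.
Two-sided p ≈ 0.0042, which is < 0.05, so reject H₀.
There is evidence that the true slope on residual sugar differs from -0.145 points per unit.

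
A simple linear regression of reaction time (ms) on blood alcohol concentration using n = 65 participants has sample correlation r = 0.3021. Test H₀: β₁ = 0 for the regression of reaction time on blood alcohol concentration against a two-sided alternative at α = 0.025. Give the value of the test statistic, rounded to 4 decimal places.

t = 2.5154

t = r·√(n − 2)/√(1 − r²) = 0.3021·√63/√0.908736 = 2.5154.
df = n − 2 = 63.
Two-sided p ≈ 0.0145, which is < 0.025, so reject H₀.
There is evidence of a linear association between blood alcohol concentration and reaction time.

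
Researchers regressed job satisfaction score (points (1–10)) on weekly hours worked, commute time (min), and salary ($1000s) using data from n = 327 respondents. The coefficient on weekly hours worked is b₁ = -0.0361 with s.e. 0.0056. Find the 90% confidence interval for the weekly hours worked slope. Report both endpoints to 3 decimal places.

(-0.045, -0.027)

df = n − k − 1 = 327 − 3 − 1 = 323.
t* = t_{0.05, 323} = 1.649585.
Margin = t* × SE = 1.649585 × 0.0056 = 0.00924.
CI: -0.0361 ± 0.00924 → (-0.045, -0.027).
With 90% confidence, each one-unit increase in weekly hours worked is associated with a change of between -0.045 and -0.027 points (1–10) in job satisfaction score, holding the other predictors fixed.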